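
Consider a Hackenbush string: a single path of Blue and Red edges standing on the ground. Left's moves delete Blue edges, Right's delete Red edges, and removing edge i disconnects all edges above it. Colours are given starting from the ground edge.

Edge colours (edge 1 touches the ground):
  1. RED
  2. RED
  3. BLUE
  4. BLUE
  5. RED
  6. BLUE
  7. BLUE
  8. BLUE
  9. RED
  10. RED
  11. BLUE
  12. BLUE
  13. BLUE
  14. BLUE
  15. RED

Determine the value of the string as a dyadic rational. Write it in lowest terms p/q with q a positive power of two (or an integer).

Prefix values for RED RED BLUE BLUE RED BLUE BLUE BLUE RED RED BLUE BLUE BLUE BLUE RED via {L|R} + simplicity:
R: Left { — }, Right { 0 } ⇒ simplest -1
RR: Left { — }, Right { -1 0 } ⇒ simplest -2
RRB: Left { -2 }, Right { -1 0 } ⇒ simplest -3/2
RRBB: Left { -2 -3/2 }, Right { -1 0 } ⇒ simplest -5/4
RRBBR: Left { -2 -3/2 }, Right { -5/4 -1 0 } ⇒ simplest -11/8
RRBBRB: Left { -2 -3/2 -11/8 }, Right { -5/4 -1 0 } ⇒ simplest -21/16
RRBBRBB: Left { -2 -3/2 -11/8 -21/16 }, Right { -5/4 -1 0 } ⇒ simplest -41/32
RRBBRBBB: Left { -2 -3/2 -11/8 -21/16 -41/32 }, Right { -5/4 -1 0 } ⇒ simplest -81/64
RRBBRBBBR: Left { -2 -3/2 -11/8 -21/16 -41/32 }, Right { -81/64 -5/4 -1 0 } ⇒ simplest -163/128
RRBBRBBBRR: Left { -2 -3/2 -11/8 -21/16 -41/32 }, Right { -163/128 -81/64 -5/4 -1 0 } ⇒ simplest -327/256
RRBBRBBBRRB: Left { -2 -3/2 -11/8 -21/16 -41/32 -327/256 }, Right { -163/128 -81/64 -5/4 -1 0 } ⇒ simplest -653/512
RRBBRBBBRRBB: Left { -2 -3/2 -11/8 -21/16 -41/32 -327/256 -653/512 }, Right { -163/128 -81/64 -5/4 -1 0 } ⇒ simplest -1305/1024
RRBBRBBBRRBBB: Left { -2 -3/2 -11/8 -21/16 -41/32 -327/256 -653/512 -1305/1024 }, Right { -163/128 -81/64 -5/4 -1 0 } ⇒ simplest -2609/2048
RRBBRBBBRRBBBB: Left { -2 -3/2 -11/8 -21/16 -41/32 -327/256 -653/512 -1305/1024 -2609/2048 }, Right { -163/128 -81/64 -5/4 -1 0 } ⇒ simplest -5217/4096
RRBBRBBBRRBBBBR: Left { -2 -3/2 -11/8 -21/16 -41/32 -327/256 -653/512 -1305/1024 -2609/2048 }, Right { -5217/4096 -163/128 -81/64 -5/4 -1 0 } ⇒ simplest -10435/8192

-10435/8192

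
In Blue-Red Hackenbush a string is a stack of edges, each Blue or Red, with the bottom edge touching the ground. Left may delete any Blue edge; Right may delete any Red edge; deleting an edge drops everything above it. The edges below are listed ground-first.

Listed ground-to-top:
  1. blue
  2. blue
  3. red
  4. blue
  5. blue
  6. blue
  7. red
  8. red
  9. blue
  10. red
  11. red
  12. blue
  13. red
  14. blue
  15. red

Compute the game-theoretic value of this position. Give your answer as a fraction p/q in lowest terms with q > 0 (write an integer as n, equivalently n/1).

15509/8192

G_1 [b]  L=[0]  R=[—]  ⇒ 1
G_2 [bb]  L=[0,1]  R=[—]  ⇒ 2
G_3 [bbr]  L=[0,1]  R=[2]  ⇒ 3/2
G_4 [bbrb]  L=[0,1,3/2]  R=[2]  ⇒ 7/4
G_5 [bbrbb]  L=[0,1,3/2,7/4]  R=[2]  ⇒ 15/8
G_6 [bbrbbb]  L=[0,1,3/2,7/4,15/8]  R=[2]  ⇒ 31/16
G_7 [bbrbbbr]  L=[0,1,3/2,7/4,15/8]  R=[31/16,2]  ⇒ 61/32
G_8 [bbrbbbrr]  L=[0,1,3/2,7/4,15/8]  R=[61/32,31/16,2]  ⇒ 121/64
G_9 [bbrbbbrrb]  L=[0,1,3/2,7/4,15/8,121/64]  R=[61/32,31/16,2]  ⇒ 243/128
G_10 [bbrbbbrrbr]  L=[0,1,3/2,7/4,15/8,121/64]  R=[243/128,61/32,31/16,2]  ⇒ 485/256
G_11 [bbrbbbrrbrr]  L=[0,1,3/2,7/4,15/8,121/64]  R=[485/256,243/128,61/32,31/16,2]  ⇒ 969/512
G_12 [bbrbbbrrbrrb]  L=[0,1,3/2,7/4,15/8,121/64,969/512]  R=[485/256,243/128,61/32,31/16,2]  ⇒ 1939/1024
G_13 [bbrbbbrrbrrbr]  L=[0,1,3/2,7/4,15/8,121/64,969/512]  R=[1939/1024,485/256,243/128,61/32,31/16,2]  ⇒ 3877/2048
G_14 [bbrbbbrrbrrbrb]  L=[0,1,3/2,7/4,15/8,121/64,969/512,3877/2048]  R=[1939/1024,485/256,243/128,61/32,31/16,2]  ⇒ 7755/4096
G_15 [bbrbbbrrbrrbrbr]  L=[0,1,3/2,7/4,15/8,121/64,969/512,3877/2048]  R=[7755/4096,1939/1024,485/256,243/128,61/32,31/16,2]  ⇒ 15509/8192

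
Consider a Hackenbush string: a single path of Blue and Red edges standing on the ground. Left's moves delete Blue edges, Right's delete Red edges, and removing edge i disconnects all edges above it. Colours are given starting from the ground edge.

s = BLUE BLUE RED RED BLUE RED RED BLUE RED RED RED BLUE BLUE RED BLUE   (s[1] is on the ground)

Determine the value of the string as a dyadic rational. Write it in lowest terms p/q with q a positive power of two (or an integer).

10523/8192

Build v(s[:k]) for k = 1..15, string s = BLUE BLUE RED RED BLUE RED RED BLUE RED RED RED BLUE BLUE RED BLUE.
v(B) = { 0 | · } — 1
v(BB) = { 0, 1 | · } — 2
v(BBR) = { 0, 1 | 2 } — 3/2
v(BBRR) = { 0, 1 | 3/2, 2 } — 5/4
v(BBRRB) = { 0, 1, 5/4 | 3/2, 2 } — 11/8
v(BBRRBR) = { 0, 1, 5/4 | 11/8, 3/2, 2 } — 21/16
v(BBRRBRR) = { 0, 1, 5/4 | 21/16, 11/8, 3/2, 2 } — 41/32
v(BBRRBRRB) = { 0, 1, 5/4, 41/32 | 21/16, 11/8, 3/2, 2 } — 83/64
v(BBRRBRRBR) = { 0, 1, 5/4, 41/32 | 83/64, 21/16, 11/8, 3/2, 2 } — 165/128
v(BBRRBRRBRR) = { 0, 1, 5/4, 41/32 | 165/128, 83/64, 21/16, 11/8, 3/2, 2 } — 329/256
v(BBRRBRRBRRR) = { 0, 1, 5/4, 41/32 | 329/256, 165/128, 83/64, 21/16, 11/8, 3/2, 2 } — 657/512
v(BBRRBRRBRRRB) = { 0, 1, 5/4, 41/32, 657/512 | 329/256, 165/128, 83/64, 21/16, 11/8, 3/2, 2 } — 1315/1024
v(BBRRBRRBRRRBB) = { 0, 1, 5/4, 41/32, 657/512, 1315/1024 | 329/256, 165/128, 83/64, 21/16, 11/8, 3/2, 2 } — 2631/2048
v(BBRRBRRBRRRBBR) = { 0, 1, 5/4, 41/32, 657/512, 1315/1024 | 2631/2048, 329/256, 165/128, 83/64, 21/16, 11/8, 3/2, 2 } — 5261/4096
v(BBRRBRRBRRRBBRB) = { 0, 1, 5/4, 41/32, 657/512, 1315/1024, 5261/4096 | 2631/2048, 329/256, 165/128, 83/64, 21/16, 11/8, 3/2, 2 } — 10523/8192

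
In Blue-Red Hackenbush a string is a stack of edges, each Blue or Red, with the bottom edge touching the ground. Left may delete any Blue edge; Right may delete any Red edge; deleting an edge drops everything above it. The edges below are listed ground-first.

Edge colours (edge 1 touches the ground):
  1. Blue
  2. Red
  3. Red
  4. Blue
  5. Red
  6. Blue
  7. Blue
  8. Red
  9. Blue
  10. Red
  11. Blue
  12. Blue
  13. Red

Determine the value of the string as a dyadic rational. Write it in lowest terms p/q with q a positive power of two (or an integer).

edge 1 of 13 (Blue): { 0 | (no moves) } => 1
edge 2 of 13 (Red): { 0 | 1 } => 1/2
edge 3 of 13 (Red): { 0 | 1/2; 1 } => 1/4
edge 4 of 13 (Blue): { 0; 1/4 | 1/2; 1 } => 3/8
edge 5 of 13 (Red): { 0; 1/4 | 3/8; 1/2; 1 } => 5/16
edge 6 of 13 (Blue): { 0; 1/4; 5/16 | 3/8; 1/2; 1 } => 11/32
edge 7 of 13 (Blue): { 0; 1/4; 5/16; 11/32 | 3/8; 1/2; 1 } => 23/64
edge 8 of 13 (Red): { 0; 1/4; 5/16; 11/32 | 23/64; 3/8; 1/2; 1 } => 45/128
edge 9 of 13 (Blue): { 0; 1/4; 5/16; 11/32; 45/128 | 23/64; 3/8; 1/2; 1 } => 91/256
edge 10 of 13 (Red): { 0; 1/4; 5/16; 11/32; 45/128 | 91/256; 23/64; 3/8; 1/2; 1 } => 181/512
edge 11 of 13 (Blue): { 0; 1/4; 5/16; 11/32; 45/128; 181/512 | 91/256; 23/64; 3/8; 1/2; 1 } => 363/1024
edge 12 of 13 (Blue): { 0; 1/4; 5/16; 11/32; 45/128; 181/512; 363/1024 | 91/256; 23/64; 3/8; 1/2; 1 } => 727/2048
edge 13 of 13 (Red): { 0; 1/4; 5/16; 11/32; 45/128; 181/512; 363/1024 | 727/2048; 91/256; 23/64; 3/8; 1/2; 1 } => 1453/4096

1453/4096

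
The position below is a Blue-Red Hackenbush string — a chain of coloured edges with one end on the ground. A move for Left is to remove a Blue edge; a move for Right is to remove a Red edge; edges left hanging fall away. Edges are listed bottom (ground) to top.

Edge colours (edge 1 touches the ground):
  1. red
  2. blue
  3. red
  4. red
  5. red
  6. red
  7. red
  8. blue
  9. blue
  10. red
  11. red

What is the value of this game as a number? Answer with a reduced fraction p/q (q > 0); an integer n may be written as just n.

-999/1024

val(r) = { ∅ | 0 } => -1
val(rb) = { -1 | 0 } => -1/2
val(rbr) = { -1 | -1/2, 0 } => -3/4
val(rbrr) = { -1 | -3/4, -1/2, 0 } => -7/8
val(rbrrr) = { -1 | -7/8, -3/4, -1/2, 0 } => -15/16
val(rbrrrr) = { -1 | -15/16, -7/8, -3/4, -1/2, 0 } => -31/32
val(rbrrrrr) = { -1 | -31/32, -15/16, -7/8, -3/4, -1/2, 0 } => -63/64
val(rbrrrrrb) = { -1, -63/64 | -31/32, -15/16, -7/8, -3/4, -1/2, 0 } => -125/128
val(rbrrrrrbb) = { -1, -63/64, -125/128 | -31/32, -15/16, -7/8, -3/4, -1/2, 0 } => -249/256
val(rbrrrrrbbr) = { -1, -63/64, -125/128 | -249/256, -31/32, -15/16, -7/8, -3/4, -1/2, 0 } => -499/512
val(rbrrrrrbbrr) = { -1, -63/64, -125/128 | -499/512, -249/256, -31/32, -15/16, -7/8, -3/4, -1/2, 0 } => -999/1024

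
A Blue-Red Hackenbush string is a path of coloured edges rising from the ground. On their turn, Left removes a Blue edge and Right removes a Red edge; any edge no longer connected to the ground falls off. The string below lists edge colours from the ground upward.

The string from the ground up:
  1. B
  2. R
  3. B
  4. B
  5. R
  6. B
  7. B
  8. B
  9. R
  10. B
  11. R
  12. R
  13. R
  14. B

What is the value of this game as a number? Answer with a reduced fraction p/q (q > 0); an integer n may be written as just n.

7075/8192

B: Left { 0 }, Right { — } — simplest 1
BR: Left { 0 }, Right { 1 } — simplest 1/2
BRB: Left { 0; 1/2 }, Right { 1 } — simplest 3/4
BRBB: Left { 0; 1/2; 3/4 }, Right { 1 } — simplest 7/8
BRBBR: Left { 0; 1/2; 3/4 }, Right { 7/8; 1 } — simplest 13/16
BRBBRB: Left { 0; 1/2; 3/4; 13/16 }, Right { 7/8; 1 } — simplest 27/32
BRBBRBB: Left { 0; 1/2; 3/4; 13/16; 27/32 }, Right { 7/8; 1 } — simplest 55/64
BRBBRBBB: Left { 0; 1/2; 3/4; 13/16; 27/32; 55/64 }, Right { 7/8; 1 } — simplest 111/128
BRBBRBBBR: Left { 0; 1/2; 3/4; 13/16; 27/32; 55/64 }, Right { 111/128; 7/8; 1 } — simplest 221/256
BRBBRBBBRB: Left { 0; 1/2; 3/4; 13/16; 27/32; 55/64; 221/256 }, Right { 111/128; 7/8; 1 } — simplest 443/512
BRBBRBBBRBR: Left { 0; 1/2; 3/4; 13/16; 27/32; 55/64; 221/256 }, Right { 443/512; 111/128; 7/8; 1 } — simplest 885/1024
BRBBRBBBRBRR: Left { 0; 1/2; 3/4; 13/16; 27/32; 55/64; 221/256 }, Right { 885/1024; 443/512; 111/128; 7/8; 1 } — simplest 1769/2048
BRBBRBBBRBRRR: Left { 0; 1/2; 3/4; 13/16; 27/32; 55/64; 221/256 }, Right { 1769/2048; 885/1024; 443/512; 111/128; 7/8; 1 } — simplest 3537/4096
BRBBRBBBRBRRRB: Left { 0; 1/2; 3/4; 13/16; 27/32; 55/64; 221/256; 3537/4096 }, Right { 1769/2048; 885/1024; 443/512; 111/128; 7/8; 1 } — simplest 7075/8192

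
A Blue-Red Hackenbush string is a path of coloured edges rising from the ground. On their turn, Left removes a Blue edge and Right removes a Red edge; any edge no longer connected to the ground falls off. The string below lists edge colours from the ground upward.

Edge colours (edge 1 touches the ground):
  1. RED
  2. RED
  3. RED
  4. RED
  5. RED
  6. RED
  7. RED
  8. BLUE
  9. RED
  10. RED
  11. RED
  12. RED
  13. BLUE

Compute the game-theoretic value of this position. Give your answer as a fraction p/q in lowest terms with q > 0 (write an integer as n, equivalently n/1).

Prefix values for RED RED RED RED RED RED RED BLUE RED RED RED RED BLUE via {L|R} + simplicity:
edge 1 of 13 (RED): { (no moves) | 0 } = -1
edge 2 of 13 (RED): { (no moves) | -1,0 } = -2
edge 3 of 13 (RED): { (no moves) | -2,-1,0 } = -3
edge 4 of 13 (RED): { (no moves) | -3,-2,-1,0 } = -4
edge 5 of 13 (RED): { (no moves) | -4,-3,-2,-1,0 } = -5
edge 6 of 13 (RED): { (no moves) | -5,-4,-3,-2,-1,0 } = -6
edge 7 of 13 (RED): { (no moves) | -6,-5,-4,-3,-2,-1,0 } = -7
edge 8 of 13 (BLUE): { -7 | -6,-5,-4,-3,-2,-1,0 } = -13/2
edge 9 of 13 (RED): { -7 | -13/2,-6,-5,-4,-3,-2,-1,0 } = -27/4
edge 10 of 13 (RED): { -7 | -27/4,-13/2,-6,-5,-4,-3,-2,-1,0 } = -55/8
edge 11 of 13 (RED): { -7 | -55/8,-27/4,-13/2,-6,-5,-4,-3,-2,-1,0 } = -111/16
edge 12 of 13 (RED): { -7 | -111/16,-55/8,-27/4,-13/2,-6,-5,-4,-3,-2,-1,0 } = -223/32
edge 13 of 13 (BLUE): { -7,-223/32 | -111/16,-55/8,-27/4,-13/2,-6,-5,-4,-3,-2,-1,0 } = -445/64

-445/64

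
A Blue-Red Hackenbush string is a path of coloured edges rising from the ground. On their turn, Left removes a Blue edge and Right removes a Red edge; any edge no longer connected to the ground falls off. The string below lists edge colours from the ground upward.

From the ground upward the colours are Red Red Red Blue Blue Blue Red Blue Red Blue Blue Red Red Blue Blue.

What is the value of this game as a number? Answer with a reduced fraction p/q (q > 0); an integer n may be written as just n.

-8857/4096

G_1 [R]  L=[∅]  R=[0]  so -1
G_2 [RR]  L=[∅]  R=[-1,0]  so -2
G_3 [RRR]  L=[∅]  R=[-2,-1,0]  so -3
G_4 [RRRB]  L=[-3]  R=[-2,-1,0]  so -5/2
G_5 [RRRBB]  L=[-3,-5/2]  R=[-2,-1,0]  so -9/4
G_6 [RRRBBB]  L=[-3,-5/2,-9/4]  R=[-2,-1,0]  so -17/8
G_7 [RRRBBBR]  L=[-3,-5/2,-9/4]  R=[-17/8,-2,-1,0]  so -35/16
G_8 [RRRBBBRB]  L=[-3,-5/2,-9/4,-35/16]  R=[-17/8,-2,-1,0]  so -69/32
G_9 [RRRBBBRBR]  L=[-3,-5/2,-9/4,-35/16]  R=[-69/32,-17/8,-2,-1,0]  so -139/64
G_10 [RRRBBBRBRB]  L=[-3,-5/2,-9/4,-35/16,-139/64]  R=[-69/32,-17/8,-2,-1,0]  so -277/128
G_11 [RRRBBBRBRBB]  L=[-3,-5/2,-9/4,-35/16,-139/64,-277/128]  R=[-69/32,-17/8,-2,-1,0]  so -553/256
G_12 [RRRBBBRBRBBR]  L=[-3,-5/2,-9/4,-35/16,-139/64,-277/128]  R=[-553/256,-69/32,-17/8,-2,-1,0]  so -1107/512
G_13 [RRRBBBRBRBBRR]  L=[-3,-5/2,-9/4,-35/16,-139/64,-277/128]  R=[-1107/512,-553/256,-69/32,-17/8,-2,-1,0]  so -2215/1024
G_14 [RRRBBBRBRBBRRB]  L=[-3,-5/2,-9/4,-35/16,-139/64,-277/128,-2215/1024]  R=[-1107/512,-553/256,-69/32,-17/8,-2,-1,0]  so -4429/2048
G_15 [RRRBBBRBRBBRRBB]  L=[-3,-5/2,-9/4,-35/16,-139/64,-277/128,-2215/1024,-4429/2048]  R=[-1107/512,-553/256,-69/32,-17/8,-2,-1,0]  so -8857/4096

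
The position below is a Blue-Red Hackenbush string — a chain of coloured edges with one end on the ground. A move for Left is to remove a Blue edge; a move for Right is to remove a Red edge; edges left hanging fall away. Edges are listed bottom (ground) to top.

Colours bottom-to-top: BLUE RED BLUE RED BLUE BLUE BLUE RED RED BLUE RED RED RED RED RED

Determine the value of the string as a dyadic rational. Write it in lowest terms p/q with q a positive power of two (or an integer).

11841/16384

edge 1 of 15 (BLUE): { 0 | (no moves) } = 1
edge 2 of 15 (RED): { 0 | 1 } = 1/2
edge 3 of 15 (BLUE): { 0, 1/2 | 1 } = 3/4
edge 4 of 15 (RED): { 0, 1/2 | 3/4, 1 } = 5/8
edge 5 of 15 (BLUE): { 0, 1/2, 5/8 | 3/4, 1 } = 11/16
edge 6 of 15 (BLUE): { 0, 1/2, 5/8, 11/16 | 3/4, 1 } = 23/32
edge 7 of 15 (BLUE): { 0, 1/2, 5/8, 11/16, 23/32 | 3/4, 1 } = 47/64
edge 8 of 15 (RED): { 0, 1/2, 5/8, 11/16, 23/32 | 47/64, 3/4, 1 } = 93/128
edge 9 of 15 (RED): { 0, 1/2, 5/8, 11/16, 23/32 | 93/128, 47/64, 3/4, 1 } = 185/256
edge 10 of 15 (BLUE): { 0, 1/2, 5/8, 11/16, 23/32, 185/256 | 93/128, 47/64, 3/4, 1 } = 371/512
edge 11 of 15 (RED): { 0, 1/2, 5/8, 11/16, 23/32, 185/256 | 371/512, 93/128, 47/64, 3/4, 1 } = 741/1024
edge 12 of 15 (RED): { 0, 1/2, 5/8, 11/16, 23/32, 185/256 | 741/1024, 371/512, 93/128, 47/64, 3/4, 1 } = 1481/2048
edge 13 of 15 (RED): { 0, 1/2, 5/8, 11/16, 23/32, 185/256 | 1481/2048, 741/1024, 371/512, 93/128, 47/64, 3/4, 1 } = 2961/4096
edge 14 of 15 (RED): { 0, 1/2, 5/8, 11/16, 23/32, 185/256 | 2961/4096, 1481/2048, 741/1024, 371/512, 93/128, 47/64, 3/4, 1 } = 5921/8192
edge 15 of 15 (RED): { 0, 1/2, 5/8, 11/16, 23/32, 185/256 | 5921/8192, 2961/4096, 1481/2048, 741/1024, 371/512, 93/128, 47/64, 3/4, 1 } = 11841/16384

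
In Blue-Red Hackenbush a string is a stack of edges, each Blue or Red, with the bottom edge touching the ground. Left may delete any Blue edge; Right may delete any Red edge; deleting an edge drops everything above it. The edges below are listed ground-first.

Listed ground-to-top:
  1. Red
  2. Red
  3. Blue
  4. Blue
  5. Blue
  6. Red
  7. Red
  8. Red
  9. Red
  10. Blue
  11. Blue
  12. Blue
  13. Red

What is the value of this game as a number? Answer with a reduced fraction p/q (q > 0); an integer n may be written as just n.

Recurse on prefixes of the 13-edge string Red Red Blue Blue Blue Red Red Red Red Blue Blue Blue Red:
v(R) = { none | 0 } — -1
v(RR) = { none | -1 0 } — -2
v(RRB) = { -2 | -1 0 } — -3/2
v(RRBB) = { -2 -3/2 | -1 0 } — -5/4
v(RRBBB) = { -2 -3/2 -5/4 | -1 0 } — -9/8
v(RRBBBR) = { -2 -3/2 -5/4 | -9/8 -1 0 } — -19/16
v(RRBBBRR) = { -2 -3/2 -5/4 | -19/16 -9/8 -1 0 } — -39/32
v(RRBBBRRR) = { -2 -3/2 -5/4 | -39/32 -19/16 -9/8 -1 0 } — -79/64
v(RRBBBRRRR) = { -2 -3/2 -5/4 | -79/64 -39/32 -19/16 -9/8 -1 0 } — -159/128
v(RRBBBRRRRB) = { -2 -3/2 -5/4 -159/128 | -79/64 -39/32 -19/16 -9/8 -1 0 } — -317/256
v(RRBBBRRRRBB) = { -2 -3/2 -5/4 -159/128 -317/256 | -79/64 -39/32 -19/16 -9/8 -1 0 } — -633/512
v(RRBBBRRRRBBB) = { -2 -3/2 -5/4 -159/128 -317/256 -633/512 | -79/64 -39/32 -19/16 -9/8 -1 0 } — -1265/1024
v(RRBBBRRRRBBBR) = { -2 -3/2 -5/4 -159/128 -317/256 -633/512 | -1265/1024 -79/64 -39/32 -19/16 -9/8 -1 0 } — -2531/2048

-2531/2048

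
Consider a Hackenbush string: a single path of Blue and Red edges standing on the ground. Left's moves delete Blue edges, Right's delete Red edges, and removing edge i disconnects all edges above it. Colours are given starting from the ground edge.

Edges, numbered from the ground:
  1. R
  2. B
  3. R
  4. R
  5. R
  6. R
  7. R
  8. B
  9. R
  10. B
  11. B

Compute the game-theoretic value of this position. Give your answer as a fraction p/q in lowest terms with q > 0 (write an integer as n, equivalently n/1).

Build val(s[:k]) for k = 1..11, string s = R B R R R R R B R B B.
step 1: add R to get R; options L={  } R={ 0 } => -1
step 2: add B to get RB; options L={ -1 } R={ 0 } => -1/2
step 3: add R to get RBR; options L={ -1 } R={ -1/2; 0 } => -3/4
step 4: add R to get RBRR; options L={ -1 } R={ -3/4; -1/2; 0 } => -7/8
step 5: add R to get RBRRR; options L={ -1 } R={ -7/8; -3/4; -1/2; 0 } => -15/16
step 6: add R to get RBRRRR; options L={ -1 } R={ -15/16; -7/8; -3/4; -1/2; 0 } => -31/32
step 7: add R to get RBRRRRR; options L={ -1 } R={ -31/32; -15/16; -7/8; -3/4; -1/2; 0 } => -63/64
step 8: add B to get RBRRRRRB; options L={ -1; -63/64 } R={ -31/32; -15/16; -7/8; -3/4; -1/2; 0 } => -125/128
step 9: add R to get RBRRRRRBR; options L={ -1; -63/64 } R={ -125/128; -31/32; -15/16; -7/8; -3/4; -1/2; 0 } => -251/256
step 10: add B to get RBRRRRRBRB; options L={ -1; -63/64; -251/256 } R={ -125/128; -31/32; -15/16; -7/8; -3/4; -1/2; 0 } => -501/512
step 11: add B to get RBRRRRRBRBB; options L={ -1; -63/64; -251/256; -501/512 } R={ -125/128; -31/32; -15/16; -7/8; -3/4; -1/2; 0 } => -1001/1024

-1001/1024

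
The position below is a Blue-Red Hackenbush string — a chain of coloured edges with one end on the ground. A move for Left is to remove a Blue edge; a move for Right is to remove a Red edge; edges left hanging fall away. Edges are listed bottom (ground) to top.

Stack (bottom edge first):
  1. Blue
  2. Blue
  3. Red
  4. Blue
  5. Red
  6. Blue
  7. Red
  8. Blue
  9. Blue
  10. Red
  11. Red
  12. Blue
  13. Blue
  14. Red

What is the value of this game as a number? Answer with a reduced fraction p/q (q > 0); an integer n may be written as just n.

6861/4096

B: Left { 0 }, Right { · } -> simplest 1
BB: Left { 0,1 }, Right { · } -> simplest 2
BBR: Left { 0,1 }, Right { 2 } -> simplest 3/2
BBRB: Left { 0,1,3/2 }, Right { 2 } -> simplest 7/4
BBRBR: Left { 0,1,3/2 }, Right { 7/4,2 } -> simplest 13/8
BBRBRB: Left { 0,1,3/2,13/8 }, Right { 7/4,2 } -> simplest 27/16
BBRBRBR: Left { 0,1,3/2,13/8 }, Right { 27/16,7/4,2 } -> simplest 53/32
BBRBRBRB: Left { 0,1,3/2,13/8,53/32 }, Right { 27/16,7/4,2 } -> simplest 107/64
BBRBRBRBB: Left { 0,1,3/2,13/8,53/32,107/64 }, Right { 27/16,7/4,2 } -> simplest 215/128
BBRBRBRBBR: Left { 0,1,3/2,13/8,53/32,107/64 }, Right { 215/128,27/16,7/4,2 } -> simplest 429/256
BBRBRBRBBRR: Left { 0,1,3/2,13/8,53/32,107/64 }, Right { 429/256,215/128,27/16,7/4,2 } -> simplest 857/512
BBRBRBRBBRRB: Left { 0,1,3/2,13/8,53/32,107/64,857/512 }, Right { 429/256,215/128,27/16,7/4,2 } -> simplest 1715/1024
BBRBRBRBBRRBB: Left { 0,1,3/2,13/8,53/32,107/64,857/512,1715/1024 }, Right { 429/256,215/128,27/16,7/4,2 } -> simplest 3431/2048
BBRBRBRBBRRBBR: Left { 0,1,3/2,13/8,53/32,107/64,857/512,1715/1024 }, Right { 3431/2048,429/256,215/128,27/16,7/4,2 } -> simplest 6861/4096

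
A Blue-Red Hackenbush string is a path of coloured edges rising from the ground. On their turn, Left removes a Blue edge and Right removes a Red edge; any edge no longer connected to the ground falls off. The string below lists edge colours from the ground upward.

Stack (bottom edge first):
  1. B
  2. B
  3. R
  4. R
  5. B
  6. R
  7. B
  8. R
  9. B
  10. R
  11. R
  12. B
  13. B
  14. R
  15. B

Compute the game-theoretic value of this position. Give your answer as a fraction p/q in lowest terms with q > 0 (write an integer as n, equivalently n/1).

B: Left { 0 }, Right { · } ⇒ simplest 1
BB: Left { 0 1 }, Right { · } ⇒ simplest 2
BBR: Left { 0 1 }, Right { 2 } ⇒ simplest 3/2
BBRR: Left { 0 1 }, Right { 3/2 2 } ⇒ simplest 5/4
BBRRB: Left { 0 1 5/4 }, Right { 3/2 2 } ⇒ simplest 11/8
BBRRBR: Left { 0 1 5/4 }, Right { 11/8 3/2 2 } ⇒ simplest 21/16
BBRRBRB: Left { 0 1 5/4 21/16 }, Right { 11/8 3/2 2 } ⇒ simplest 43/32
BBRRBRBR: Left { 0 1 5/4 21/16 }, Right { 43/32 11/8 3/2 2 } ⇒ simplest 85/64
BBRRBRBRB: Left { 0 1 5/4 21/16 85/64 }, Right { 43/32 11/8 3/2 2 } ⇒ simplest 171/128
BBRRBRBRBR: Left { 0 1 5/4 21/16 85/64 }, Right { 171/128 43/32 11/8 3/2 2 } ⇒ simplest 341/256
BBRRBRBRBRR: Left { 0 1 5/4 21/16 85/64 }, Right { 341/256 171/128 43/32 11/8 3/2 2 } ⇒ simplest 681/512
BBRRBRBRBRRB: Left { 0 1 5/4 21/16 85/64 681/512 }, Right { 341/256 171/128 43/32 11/8 3/2 2 } ⇒ simplest 1363/1024
BBRRBRBRBRRBB: Left { 0 1 5/4 21/16 85/64 681/512 1363/1024 }, Right { 341/256 171/128 43/32 11/8 3/2 2 } ⇒ simplest 2727/2048
BBRRBRBRBRRBBR: Left { 0 1 5/4 21/16 85/64 681/512 1363/1024 }, Right { 2727/2048 341/256 171/128 43/32 11/8 3/2 2 } ⇒ simplest 5453/4096
BBRRBRBRBRRBBRB: Left { 0 1 5/4 21/16 85/64 681/512 1363/1024 5453/4096 }, Right { 2727/2048 341/256 171/128 43/32 11/8 3/2 2 } ⇒ simplest 10907/8192

10907/8192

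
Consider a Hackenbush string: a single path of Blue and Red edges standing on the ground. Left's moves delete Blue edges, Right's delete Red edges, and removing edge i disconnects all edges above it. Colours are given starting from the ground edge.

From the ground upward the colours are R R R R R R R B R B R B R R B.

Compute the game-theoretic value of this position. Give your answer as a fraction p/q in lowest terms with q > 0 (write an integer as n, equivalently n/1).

G_1 [R]  L=[·]  R=[0]  — -1
G_2 [RR]  L=[·]  R=[-1,0]  — -2
G_3 [RRR]  L=[·]  R=[-2,-1,0]  — -3
G_4 [RRRR]  L=[·]  R=[-3,-2,-1,0]  — -4
G_5 [RRRRR]  L=[·]  R=[-4,-3,-2,-1,0]  — -5
G_6 [RRRRRR]  L=[·]  R=[-5,-4,-3,-2,-1,0]  — -6
G_7 [RRRRRRR]  L=[·]  R=[-6,-5,-4,-3,-2,-1,0]  — -7
G_8 [RRRRRRRB]  L=[-7]  R=[-6,-5,-4,-3,-2,-1,0]  — -13/2
G_9 [RRRRRRRBR]  L=[-7]  R=[-13/2,-6,-5,-4,-3,-2,-1,0]  — -27/4
G_10 [RRRRRRRBRB]  L=[-7,-27/4]  R=[-13/2,-6,-5,-4,-3,-2,-1,0]  — -53/8
G_11 [RRRRRRRBRBR]  L=[-7,-27/4]  R=[-53/8,-13/2,-6,-5,-4,-3,-2,-1,0]  — -107/16
G_12 [RRRRRRRBRBRB]  L=[-7,-27/4,-107/16]  R=[-53/8,-13/2,-6,-5,-4,-3,-2,-1,0]  — -213/32
G_13 [RRRRRRRBRBRBR]  L=[-7,-27/4,-107/16]  R=[-213/32,-53/8,-13/2,-6,-5,-4,-3,-2,-1,0]  — -427/64
G_14 [RRRRRRRBRBRBRR]  L=[-7,-27/4,-107/16]  R=[-427/64,-213/32,-53/8,-13/2,-6,-5,-4,-3,-2,-1,0]  — -855/128
G_15 [RRRRRRRBRBRBRRB]  L=[-7,-27/4,-107/16,-855/128]  R=[-427/64,-213/32,-53/8,-13/2,-6,-5,-4,-3,-2,-1,0]  — -1709/256

-1709/256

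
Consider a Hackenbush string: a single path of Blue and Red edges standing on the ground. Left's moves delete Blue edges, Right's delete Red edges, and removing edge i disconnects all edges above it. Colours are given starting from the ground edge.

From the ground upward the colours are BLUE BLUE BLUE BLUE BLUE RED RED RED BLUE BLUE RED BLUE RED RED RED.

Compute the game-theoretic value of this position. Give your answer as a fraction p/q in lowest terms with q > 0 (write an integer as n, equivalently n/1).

4305/1024

val(B) = { 0 | — } gives 1
val(BB) = { 0; 1 | — } gives 2
val(BBB) = { 0; 1; 2 | — } gives 3
val(BBBB) = { 0; 1; 2; 3 | — } gives 4
val(BBBBB) = { 0; 1; 2; 3; 4 | — } gives 5
val(BBBBBR) = { 0; 1; 2; 3; 4 | 5 } gives 9/2
val(BBBBBRR) = { 0; 1; 2; 3; 4 | 9/2; 5 } gives 17/4
val(BBBBBRRR) = { 0; 1; 2; 3; 4 | 17/4; 9/2; 5 } gives 33/8
val(BBBBBRRRB) = { 0; 1; 2; 3; 4; 33/8 | 17/4; 9/2; 5 } gives 67/16
val(BBBBBRRRBB) = { 0; 1; 2; 3; 4; 33/8; 67/16 | 17/4; 9/2; 5 } gives 135/32
val(BBBBBRRRBBR) = { 0; 1; 2; 3; 4; 33/8; 67/16 | 135/32; 17/4; 9/2; 5 } gives 269/64
val(BBBBBRRRBBRB) = { 0; 1; 2; 3; 4; 33/8; 67/16; 269/64 | 135/32; 17/4; 9/2; 5 } gives 539/128
val(BBBBBRRRBBRBR) = { 0; 1; 2; 3; 4; 33/8; 67/16; 269/64 | 539/128; 135/32; 17/4; 9/2; 5 } gives 1077/256
val(BBBBBRRRBBRBRR) = { 0; 1; 2; 3; 4; 33/8; 67/16; 269/64 | 1077/256; 539/128; 135/32; 17/4; 9/2; 5 } gives 2153/512
val(BBBBBRRRBBRBRRR) = { 0; 1; 2; 3; 4; 33/8; 67/16; 269/64 | 2153/512; 1077/256; 539/128; 135/32; 17/4; 9/2; 5 } gives 4305/1024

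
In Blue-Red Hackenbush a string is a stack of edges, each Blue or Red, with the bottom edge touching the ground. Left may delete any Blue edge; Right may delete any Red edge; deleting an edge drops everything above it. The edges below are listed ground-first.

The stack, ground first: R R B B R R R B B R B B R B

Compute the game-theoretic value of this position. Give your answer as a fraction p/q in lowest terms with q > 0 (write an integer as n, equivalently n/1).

G_1 [R]  L=[]  R=[0]  -> -1
G_2 [RR]  L=[]  R=[-1, 0]  -> -2
G_3 [RRB]  L=[-2]  R=[-1, 0]  -> -3/2
G_4 [RRBB]  L=[-2, -3/2]  R=[-1, 0]  -> -5/4
G_5 [RRBBR]  L=[-2, -3/2]  R=[-5/4, -1, 0]  -> -11/8
G_6 [RRBBRR]  L=[-2, -3/2]  R=[-11/8, -5/4, -1, 0]  -> -23/16
G_7 [RRBBRRR]  L=[-2, -3/2]  R=[-23/16, -11/8, -5/4, -1, 0]  -> -47/32
G_8 [RRBBRRRB]  L=[-2, -3/2, -47/32]  R=[-23/16, -11/8, -5/4, -1, 0]  -> -93/64
G_9 [RRBBRRRBB]  L=[-2, -3/2, -47/32, -93/64]  R=[-23/16, -11/8, -5/4, -1, 0]  -> -185/128
G_10 [RRBBRRRBBR]  L=[-2, -3/2, -47/32, -93/64]  R=[-185/128, -23/16, -11/8, -5/4, -1, 0]  -> -371/256
G_11 [RRBBRRRBBRB]  L=[-2, -3/2, -47/32, -93/64, -371/256]  R=[-185/128, -23/16, -11/8, -5/4, -1, 0]  -> -741/512
G_12 [RRBBRRRBBRBB]  L=[-2, -3/2, -47/32, -93/64, -371/256, -741/512]  R=[-185/128, -23/16, -11/8, -5/4, -1, 0]  -> -1481/1024
G_13 [RRBBRRRBBRBBR]  L=[-2, -3/2, -47/32, -93/64, -371/256, -741/512]  R=[-1481/1024, -185/128, -23/16, -11/8, -5/4, -1, 0]  -> -2963/2048
G_14 [RRBBRRRBBRBBRB]  L=[-2, -3/2, -47/32, -93/64, -371/256, -741/512, -2963/2048]  R=[-1481/1024, -185/128, -23/16, -11/8, -5/4, -1, 0]  -> -5925/4096

-5925/4096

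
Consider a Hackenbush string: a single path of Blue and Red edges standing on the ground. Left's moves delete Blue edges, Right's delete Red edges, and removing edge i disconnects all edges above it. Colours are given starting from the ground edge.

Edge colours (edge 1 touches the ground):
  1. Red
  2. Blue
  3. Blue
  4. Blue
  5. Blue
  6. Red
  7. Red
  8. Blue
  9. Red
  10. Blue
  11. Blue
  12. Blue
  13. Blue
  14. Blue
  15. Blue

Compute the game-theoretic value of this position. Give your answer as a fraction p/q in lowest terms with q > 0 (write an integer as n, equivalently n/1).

Build v(s[:k]) for k = 1..15, string s = Red Blue Blue Blue Blue Red Red Blue Red Blue Blue Blue Blue Blue Blue.
v(R) = { ∅ | 0 } — -1
v(RB) = { -1 | 0 } — -1/2
v(RBB) = { -1 -1/2 | 0 } — -1/4
v(RBBB) = { -1 -1/2 -1/4 | 0 } — -1/8
v(RBBBB) = { -1 -1/2 -1/4 -1/8 | 0 } — -1/16
v(RBBBBR) = { -1 -1/2 -1/4 -1/8 | -1/16 0 } — -3/32
v(RBBBBRR) = { -1 -1/2 -1/4 -1/8 | -3/32 -1/16 0 } — -7/64
v(RBBBBRRB) = { -1 -1/2 -1/4 -1/8 -7/64 | -3/32 -1/16 0 } — -13/128
v(RBBBBRRBR) = { -1 -1/2 -1/4 -1/8 -7/64 | -13/128 -3/32 -1/16 0 } — -27/256
v(RBBBBRRBRB) = { -1 -1/2 -1/4 -1/8 -7/64 -27/256 | -13/128 -3/32 -1/16 0 } — -53/512
v(RBBBBRRBRBB) = { -1 -1/2 -1/4 -1/8 -7/64 -27/256 -53/512 | -13/128 -3/32 -1/16 0 } — -105/1024
v(RBBBBRRBRBBB) = { -1 -1/2 -1/4 -1/8 -7/64 -27/256 -53/512 -105/1024 | -13/128 -3/32 -1/16 0 } — -209/2048
v(RBBBBRRBRBBBB) = { -1 -1/2 -1/4 -1/8 -7/64 -27/256 -53/512 -105/1024 -209/2048 | -13/128 -3/32 -1/16 0 } — -417/4096
v(RBBBBRRBRBBBBB) = { -1 -1/2 -1/4 -1/8 -7/64 -27/256 -53/512 -105/1024 -209/2048 -417/4096 | -13/128 -3/32 -1/16 0 } — -833/8192
v(RBBBBRRBRBBBBBB) = { -1 -1/2 -1/4 -1/8 -7/64 -27/256 -53/512 -105/1024 -209/2048 -417/4096 -833/8192 | -13/128 -3/32 -1/16 0 } — -1665/16384

-1665/16384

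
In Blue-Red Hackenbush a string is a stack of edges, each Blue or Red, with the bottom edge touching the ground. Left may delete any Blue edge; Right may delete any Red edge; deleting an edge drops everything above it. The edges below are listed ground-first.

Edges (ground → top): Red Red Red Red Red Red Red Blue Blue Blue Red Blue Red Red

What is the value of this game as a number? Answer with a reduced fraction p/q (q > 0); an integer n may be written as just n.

-791/128

Prefix values for Red Red Red Red Red Red Red Blue Blue Blue Red Blue Red Red via {L|R} + simplicity:
step 1: add Red to get R; options L={ none } R={ 0 } -> -1
step 2: add Red to get RR; options L={ none } R={ -1; 0 } -> -2
step 3: add Red to get RRR; options L={ none } R={ -2; -1; 0 } -> -3
step 4: add Red to get RRRR; options L={ none } R={ -3; -2; -1; 0 } -> -4
step 5: add Red to get RRRRR; options L={ none } R={ -4; -3; -2; -1; 0 } -> -5
step 6: add Red to get RRRRRR; options L={ none } R={ -5; -4; -3; -2; -1; 0 } -> -6
step 7: add Red to get RRRRRRR; options L={ none } R={ -6; -5; -4; -3; -2; -1; 0 } -> -7
step 8: add Blue to get RRRRRRRB; options L={ -7 } R={ -6; -5; -4; -3; -2; -1; 0 } -> -13/2
step 9: add Blue to get RRRRRRRBB; options L={ -7; -13/2 } R={ -6; -5; -4; -3; -2; -1; 0 } -> -25/4
step 10: add Blue to get RRRRRRRBBB; options L={ -7; -13/2; -25/4 } R={ -6; -5; -4; -3; -2; -1; 0 } -> -49/8
step 11: add Red to get RRRRRRRBBBR; options L={ -7; -13/2; -25/4 } R={ -49/8; -6; -5; -4; -3; -2; -1; 0 } -> -99/16
step 12: add Blue to get RRRRRRRBBBRB; options L={ -7; -13/2; -25/4; -99/16 } R={ -49/8; -6; -5; -4; -3; -2; -1; 0 } -> -197/32
step 13: add Red to get RRRRRRRBBBRBR; options L={ -7; -13/2; -25/4; -99/16 } R={ -197/32; -49/8; -6; -5; -4; -3; -2; -1; 0 } -> -395/64
step 14: add Red to get RRRRRRRBBBRBRR; options L={ -7; -13/2; -25/4; -99/16 } R={ -395/64; -197/32; -49/8; -6; -5; -4; -3; -2; -1; 0 } -> -791/128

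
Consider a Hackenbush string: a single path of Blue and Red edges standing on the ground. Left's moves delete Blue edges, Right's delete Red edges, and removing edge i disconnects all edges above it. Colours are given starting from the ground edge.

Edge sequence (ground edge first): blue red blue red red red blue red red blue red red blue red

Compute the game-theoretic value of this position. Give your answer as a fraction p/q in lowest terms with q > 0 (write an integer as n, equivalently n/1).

Recurse on prefixes of the 14-edge string blue red blue red red red blue red red blue red red blue red:
val_1 [b]  L=[0]  R=[—]  = 1
val_2 [br]  L=[0]  R=[1]  = 1/2
val_3 [brb]  L=[0,1/2]  R=[1]  = 3/4
val_4 [brbr]  L=[0,1/2]  R=[3/4,1]  = 5/8
val_5 [brbrr]  L=[0,1/2]  R=[5/8,3/4,1]  = 9/16
val_6 [brbrrr]  L=[0,1/2]  R=[9/16,5/8,3/4,1]  = 17/32
val_7 [brbrrrb]  L=[0,1/2,17/32]  R=[9/16,5/8,3/4,1]  = 35/64
val_8 [brbrrrbr]  L=[0,1/2,17/32]  R=[35/64,9/16,5/8,3/4,1]  = 69/128
val_9 [brbrrrbrr]  L=[0,1/2,17/32]  R=[69/128,35/64,9/16,5/8,3/4,1]  = 137/256
val_10 [brbrrrbrrb]  L=[0,1/2,17/32,137/256]  R=[69/128,35/64,9/16,5/8,3/4,1]  = 275/512
val_11 [brbrrrbrrbr]  L=[0,1/2,17/32,137/256]  R=[275/512,69/128,35/64,9/16,5/8,3/4,1]  = 549/1024
val_12 [brbrrrbrrbrr]  L=[0,1/2,17/32,137/256]  R=[549/1024,275/512,69/128,35/64,9/16,5/8,3/4,1]  = 1097/2048
val_13 [brbrrrbrrbrrb]  L=[0,1/2,17/32,137/256,1097/2048]  R=[549/1024,275/512,69/128,35/64,9/16,5/8,3/4,1]  = 2195/4096
val_14 [brbrrrbrrbrrbr]  L=[0,1/2,17/32,137/256,1097/2048]  R=[2195/4096,549/1024,275/512,69/128,35/64,9/16,5/8,3/4,1]  = 4389/8192

4389/8192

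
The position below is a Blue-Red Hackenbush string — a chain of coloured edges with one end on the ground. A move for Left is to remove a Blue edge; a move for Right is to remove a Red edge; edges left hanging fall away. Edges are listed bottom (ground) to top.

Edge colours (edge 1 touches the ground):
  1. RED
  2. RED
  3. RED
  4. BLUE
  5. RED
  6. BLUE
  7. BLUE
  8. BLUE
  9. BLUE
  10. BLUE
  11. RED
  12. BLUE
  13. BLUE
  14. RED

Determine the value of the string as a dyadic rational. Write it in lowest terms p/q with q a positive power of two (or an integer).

g_1 [R]  L=[·]  R=[0]  = -1
g_2 [RR]  L=[·]  R=[-1,0]  = -2
g_3 [RRR]  L=[·]  R=[-2,-1,0]  = -3
g_4 [RRRB]  L=[-3]  R=[-2,-1,0]  = -5/2
g_5 [RRRBR]  L=[-3]  R=[-5/2,-2,-1,0]  = -11/4
g_6 [RRRBRB]  L=[-3,-11/4]  R=[-5/2,-2,-1,0]  = -21/8
g_7 [RRRBRBB]  L=[-3,-11/4,-21/8]  R=[-5/2,-2,-1,0]  = -41/16
g_8 [RRRBRBBB]  L=[-3,-11/4,-21/8,-41/16]  R=[-5/2,-2,-1,0]  = -81/32
g_9 [RRRBRBBBB]  L=[-3,-11/4,-21/8,-41/16,-81/32]  R=[-5/2,-2,-1,0]  = -161/64
g_10 [RRRBRBBBBB]  L=[-3,-11/4,-21/8,-41/16,-81/32,-161/64]  R=[-5/2,-2,-1,0]  = -321/128
g_11 [RRRBRBBBBBR]  L=[-3,-11/4,-21/8,-41/16,-81/32,-161/64]  R=[-321/128,-5/2,-2,-1,0]  = -643/256
g_12 [RRRBRBBBBBRB]  L=[-3,-11/4,-21/8,-41/16,-81/32,-161/64,-643/256]  R=[-321/128,-5/2,-2,-1,0]  = -1285/512
g_13 [RRRBRBBBBBRBB]  L=[-3,-11/4,-21/8,-41/16,-81/32,-161/64,-643/256,-1285/512]  R=[-321/128,-5/2,-2,-1,0]  = -2569/1024
g_14 [RRRBRBBBBBRBBR]  L=[-3,-11/4,-21/8,-41/16,-81/32,-161/64,-643/256,-1285/512]  R=[-2569/1024,-321/128,-5/2,-2,-1,0]  = -5139/2048

-5139/2048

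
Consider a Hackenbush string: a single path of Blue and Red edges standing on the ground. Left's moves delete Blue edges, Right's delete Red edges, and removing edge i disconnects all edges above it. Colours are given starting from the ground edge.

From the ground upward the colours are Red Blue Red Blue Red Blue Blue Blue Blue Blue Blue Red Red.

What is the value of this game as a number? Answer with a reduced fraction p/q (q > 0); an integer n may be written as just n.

edge 1 of 13 (Red): { none | 0 } => -1
edge 2 of 13 (Blue): { -1 | 0 } => -1/2
edge 3 of 13 (Red): { -1 | -1/2; 0 } => -3/4
edge 4 of 13 (Blue): { -1; -3/4 | -1/2; 0 } => -5/8
edge 5 of 13 (Red): { -1; -3/4 | -5/8; -1/2; 0 } => -11/16
edge 6 of 13 (Blue): { -1; -3/4; -11/16 | -5/8; -1/2; 0 } => -21/32
edge 7 of 13 (Blue): { -1; -3/4; -11/16; -21/32 | -5/8; -1/2; 0 } => -41/64
edge 8 of 13 (Blue): { -1; -3/4; -11/16; -21/32; -41/64 | -5/8; -1/2; 0 } => -81/128
edge 9 of 13 (Blue): { -1; -3/4; -11/16; -21/32; -41/64; -81/128 | -5/8; -1/2; 0 } => -161/256
edge 10 of 13 (Blue): { -1; -3/4; -11/16; -21/32; -41/64; -81/128; -161/256 | -5/8; -1/2; 0 } => -321/512
edge 11 of 13 (Blue): { -1; -3/4; -11/16; -21/32; -41/64; -81/128; -161/256; -321/512 | -5/8; -1/2; 0 } => -641/1024
edge 12 of 13 (Red): { -1; -3/4; -11/16; -21/32; -41/64; -81/128; -161/256; -321/512 | -641/1024; -5/8; -1/2; 0 } => -1283/2048
edge 13 of 13 (Red): { -1; -3/4; -11/16; -21/32; -41/64; -81/128; -161/256; -321/512 | -1283/2048; -641/1024; -5/8; -1/2; 0 } => -2567/4096

-2567/4096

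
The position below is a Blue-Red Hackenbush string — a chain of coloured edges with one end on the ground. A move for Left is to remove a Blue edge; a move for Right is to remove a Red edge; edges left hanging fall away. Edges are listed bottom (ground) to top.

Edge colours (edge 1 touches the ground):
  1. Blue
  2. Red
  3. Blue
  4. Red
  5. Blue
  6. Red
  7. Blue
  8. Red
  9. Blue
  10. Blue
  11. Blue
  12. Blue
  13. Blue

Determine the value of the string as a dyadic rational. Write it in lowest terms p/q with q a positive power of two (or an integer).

edge 1 of 13 (Blue): { 0 | — } so 1
edge 2 of 13 (Red): { 0 | 1 } so 1/2
edge 3 of 13 (Blue): { 0, 1/2 | 1 } so 3/4
edge 4 of 13 (Red): { 0, 1/2 | 3/4, 1 } so 5/8
edge 5 of 13 (Blue): { 0, 1/2, 5/8 | 3/4, 1 } so 11/16
edge 6 of 13 (Red): { 0, 1/2, 5/8 | 11/16, 3/4, 1 } so 21/32
edge 7 of 13 (Blue): { 0, 1/2, 5/8, 21/32 | 11/16, 3/4, 1 } so 43/64
edge 8 of 13 (Red): { 0, 1/2, 5/8, 21/32 | 43/64, 11/16, 3/4, 1 } so 85/128
edge 9 of 13 (Blue): { 0, 1/2, 5/8, 21/32, 85/128 | 43/64, 11/16, 3/4, 1 } so 171/256
edge 10 of 13 (Blue): { 0, 1/2, 5/8, 21/32, 85/128, 171/256 | 43/64, 11/16, 3/4, 1 } so 343/512
edge 11 of 13 (Blue): { 0, 1/2, 5/8, 21/32, 85/128, 171/256, 343/512 | 43/64, 11/16, 3/4, 1 } so 687/1024
edge 12 of 13 (Blue): { 0, 1/2, 5/8, 21/32, 85/128, 171/256, 343/512, 687/1024 | 43/64, 11/16, 3/4, 1 } so 1375/2048
edge 13 of 13 (Blue): { 0, 1/2, 5/8, 21/32, 85/128, 171/256, 343/512, 687/1024, 1375/2048 | 43/64, 11/16, 3/4, 1 } so 2751/4096

2751/4096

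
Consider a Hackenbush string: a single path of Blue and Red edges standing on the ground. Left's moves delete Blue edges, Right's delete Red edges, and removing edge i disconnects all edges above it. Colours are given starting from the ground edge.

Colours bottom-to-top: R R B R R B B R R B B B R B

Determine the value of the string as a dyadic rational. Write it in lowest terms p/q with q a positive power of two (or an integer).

Build G(s[:k]) for k = 1..14, string s = R R B R R B B R R B B B R B.
G_1 [R]  L=[·]  R=[0]  => -1
G_2 [RR]  L=[·]  R=[-1, 0]  => -2
G_3 [RRB]  L=[-2]  R=[-1, 0]  => -3/2
G_4 [RRBR]  L=[-2]  R=[-3/2, -1, 0]  => -7/4
G_5 [RRBRR]  L=[-2]  R=[-7/4, -3/2, -1, 0]  => -15/8
G_6 [RRBRRB]  L=[-2, -15/8]  R=[-7/4, -3/2, -1, 0]  => -29/16
G_7 [RRBRRBB]  L=[-2, -15/8, -29/16]  R=[-7/4, -3/2, -1, 0]  => -57/32
G_8 [RRBRRBBR]  L=[-2, -15/8, -29/16]  R=[-57/32, -7/4, -3/2, -1, 0]  => -115/64
G_9 [RRBRRBBRR]  L=[-2, -15/8, -29/16]  R=[-115/64, -57/32, -7/4, -3/2, -1, 0]  => -231/128
G_10 [RRBRRBBRRB]  L=[-2, -15/8, -29/16, -231/128]  R=[-115/64, -57/32, -7/4, -3/2, -1, 0]  => -461/256
G_11 [RRBRRBBRRBB]  L=[-2, -15/8, -29/16, -231/128, -461/256]  R=[-115/64, -57/32, -7/4, -3/2, -1, 0]  => -921/512
G_12 [RRBRRBBRRBBB]  L=[-2, -15/8, -29/16, -231/128, -461/256, -921/512]  R=[-115/64, -57/32, -7/4, -3/2, -1, 0]  => -1841/1024
G_13 [RRBRRBBRRBBBR]  L=[-2, -15/8, -29/16, -231/128, -461/256, -921/512]  R=[-1841/1024, -115/64, -57/32, -7/4, -3/2, -1, 0]  => -3683/2048
G_14 [RRBRRBBRRBBBRB]  L=[-2, -15/8, -29/16, -231/128, -461/256, -921/512, -3683/2048]  R=[-1841/1024, -115/64, -57/32, -7/4, -3/2, -1, 0]  => -7365/4096

-7365/4096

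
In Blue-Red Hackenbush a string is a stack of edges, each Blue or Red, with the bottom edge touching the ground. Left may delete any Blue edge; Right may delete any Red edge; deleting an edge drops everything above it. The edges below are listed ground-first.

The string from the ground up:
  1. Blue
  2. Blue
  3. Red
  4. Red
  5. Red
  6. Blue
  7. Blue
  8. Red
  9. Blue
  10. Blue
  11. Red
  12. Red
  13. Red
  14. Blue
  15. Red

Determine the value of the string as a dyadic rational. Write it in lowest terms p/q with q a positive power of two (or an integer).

1 of 15 · B · max L 0 · min R +∞ — 1
2 of 15 · BB · max L 1 · min R +∞ — 2
3 of 15 · BBR · max L 1 · min R 2 — 3/2
4 of 15 · BBRR · max L 1 · min R 3/2 — 5/4
5 of 15 · BBRRR · max L 1 · min R 5/4 — 9/8
6 of 15 · BBRRRB · max L 9/8 · min R 5/4 — 19/16
7 of 15 · BBRRRBB · max L 19/16 · min R 5/4 — 39/32
8 of 15 · BBRRRBBR · max L 19/16 · min R 39/32 — 77/64
9 of 15 · BBRRRBBRB · max L 77/64 · min R 39/32 — 155/128
10 of 15 · BBRRRBBRBB · max L 155/128 · min R 39/32 — 311/256
11 of 15 · BBRRRBBRBBR · max L 155/128 · min R 311/256 — 621/512
12 of 15 · BBRRRBBRBBRR · max L 155/128 · min R 621/512 — 1241/1024
13 of 15 · BBRRRBBRBBRRR · max L 155/128 · min R 1241/1024 — 2481/2048
14 of 15 · BBRRRBBRBBRRRB · max L 2481/2048 · min R 1241/1024 — 4963/4096
15 of 15 · BBRRRBBRBBRRRBR · max L 2481/2048 · min R 4963/4096 — 9925/8192

9925/8192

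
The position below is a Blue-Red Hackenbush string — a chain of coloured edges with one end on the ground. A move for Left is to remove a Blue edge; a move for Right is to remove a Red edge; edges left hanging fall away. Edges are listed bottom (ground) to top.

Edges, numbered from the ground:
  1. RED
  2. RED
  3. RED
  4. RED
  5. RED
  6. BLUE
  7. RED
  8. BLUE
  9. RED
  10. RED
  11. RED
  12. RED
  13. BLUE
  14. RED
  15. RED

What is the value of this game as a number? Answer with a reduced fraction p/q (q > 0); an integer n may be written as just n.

Build G(s[:k]) for k = 1..15, string s = RED RED RED RED RED BLUE RED BLUE RED RED RED RED BLUE RED RED.
G_1 [R]  L=[]  R=[0]  => -1
G_2 [RR]  L=[]  R=[-1, 0]  => -2
G_3 [RRR]  L=[]  R=[-2, -1, 0]  => -3
G_4 [RRRR]  L=[]  R=[-3, -2, -1, 0]  => -4
G_5 [RRRRR]  L=[]  R=[-4, -3, -2, -1, 0]  => -5
G_6 [RRRRRB]  L=[-5]  R=[-4, -3, -2, -1, 0]  => -9/2
G_7 [RRRRRBR]  L=[-5]  R=[-9/2, -4, -3, -2, -1, 0]  => -19/4
G_8 [RRRRRBRB]  L=[-5, -19/4]  R=[-9/2, -4, -3, -2, -1, 0]  => -37/8
G_9 [RRRRRBRBR]  L=[-5, -19/4]  R=[-37/8, -9/2, -4, -3, -2, -1, 0]  => -75/16
G_10 [RRRRRBRBRR]  L=[-5, -19/4]  R=[-75/16, -37/8, -9/2, -4, -3, -2, -1, 0]  => -151/32
G_11 [RRRRRBRBRRR]  L=[-5, -19/4]  R=[-151/32, -75/16, -37/8, -9/2, -4, -3, -2, -1, 0]  => -303/64
G_12 [RRRRRBRBRRRR]  L=[-5, -19/4]  R=[-303/64, -151/32, -75/16, -37/8, -9/2, -4, -3, -2, -1, 0]  => -607/128
G_13 [RRRRRBRBRRRRB]  L=[-5, -19/4, -607/128]  R=[-303/64, -151/32, -75/16, -37/8, -9/2, -4, -3, -2, -1, 0]  => -1213/256
G_14 [RRRRRBRBRRRRBR]  L=[-5, -19/4, -607/128]  R=[-1213/256, -303/64, -151/32, -75/16, -37/8, -9/2, -4, -3, -2, -1, 0]  => -2427/512
G_15 [RRRRRBRBRRRRBRR]  L=[-5, -19/4, -607/128]  R=[-2427/512, -1213/256, -303/64, -151/32, -75/16, -37/8, -9/2, -4, -3, -2, -1, 0]  => -4855/1024

-4855/1024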